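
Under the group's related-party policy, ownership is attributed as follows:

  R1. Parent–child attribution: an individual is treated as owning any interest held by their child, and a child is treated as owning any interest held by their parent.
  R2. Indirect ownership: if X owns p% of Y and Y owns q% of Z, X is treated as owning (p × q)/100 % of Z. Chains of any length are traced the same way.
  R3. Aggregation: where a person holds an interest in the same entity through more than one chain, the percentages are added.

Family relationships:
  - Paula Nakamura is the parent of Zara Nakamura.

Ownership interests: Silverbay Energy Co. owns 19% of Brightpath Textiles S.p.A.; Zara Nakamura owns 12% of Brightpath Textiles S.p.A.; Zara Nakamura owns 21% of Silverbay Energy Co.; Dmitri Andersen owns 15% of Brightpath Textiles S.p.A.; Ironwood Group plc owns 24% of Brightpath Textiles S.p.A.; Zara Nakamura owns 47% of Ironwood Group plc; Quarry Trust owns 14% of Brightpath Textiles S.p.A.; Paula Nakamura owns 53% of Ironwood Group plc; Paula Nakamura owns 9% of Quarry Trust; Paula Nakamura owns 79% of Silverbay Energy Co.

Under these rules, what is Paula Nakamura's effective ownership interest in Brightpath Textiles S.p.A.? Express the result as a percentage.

By parent–child attribution (R1), Paula Nakamura is treated as also owning Zara Nakamura's interest in Ironwood Group plc, giving 53% + 47% = 100%.
By parent–child attribution (R1), Paula Nakamura is treated as also owning Zara Nakamura's interest in Silverbay Energy Co, giving 79% + 21% = 100%.
By parent–child attribution (R1), Paula Nakamura is treated as owning Zara Nakamura's 12% interest in Brightpath Textiles S.p.A.
Chain via Ironwood Group plc (R2): 100% × 24% = 24% of Brightpath Textiles S.p.A.
Chain via Quarry Trust (R2): 9% × 14% = 1.26% of Brightpath Textiles S.p.A.
Chain via Silverbay Energy Co. (R2): 100% × 19% = 19% of Brightpath Textiles S.p.A.
Direct interest in Brightpath Textiles S.p.A: 12%.
Aggregating (R3): 24% + 1.26% + 19% + 12% = 56.26%.

56.26%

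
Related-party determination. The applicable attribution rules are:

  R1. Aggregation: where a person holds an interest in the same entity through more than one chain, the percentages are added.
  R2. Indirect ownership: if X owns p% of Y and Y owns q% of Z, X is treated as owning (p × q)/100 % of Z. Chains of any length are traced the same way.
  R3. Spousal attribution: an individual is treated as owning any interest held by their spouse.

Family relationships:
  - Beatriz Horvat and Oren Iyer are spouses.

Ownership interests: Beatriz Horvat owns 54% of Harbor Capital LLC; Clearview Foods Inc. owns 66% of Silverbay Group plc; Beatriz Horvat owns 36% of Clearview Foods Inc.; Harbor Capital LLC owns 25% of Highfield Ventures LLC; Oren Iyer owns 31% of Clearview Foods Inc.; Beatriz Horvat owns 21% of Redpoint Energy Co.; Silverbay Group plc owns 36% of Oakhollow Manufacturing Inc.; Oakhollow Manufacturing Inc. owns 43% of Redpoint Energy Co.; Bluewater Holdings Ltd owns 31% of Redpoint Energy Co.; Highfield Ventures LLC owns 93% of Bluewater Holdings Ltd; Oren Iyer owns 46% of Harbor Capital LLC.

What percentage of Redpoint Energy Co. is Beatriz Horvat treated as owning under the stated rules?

By spousal attribution (R3), Beatriz Horvat is treated as also owning Oren Iyer's interest in Clearview Foods Inc, giving 36% + 31% = 67%.
By spousal attribution (R3), Beatriz Horvat is treated as also owning Oren Iyer's interest in Harbor Capital LLC, giving 54% + 46% = 100%.
Chain via Clearview Foods Inc. → Silverbay Group plc → Oakhollow Manufacturing Inc. (R2): 67% × 66% × 36% × 43% = 6.845256% of Redpoint Energy Co.
Chain via Harbor Capital LLC → Highfield Ventures LLC → Bluewater Holdings Ltd (R2): 100% × 25% × 93% × 31% = 7.2075% of Redpoint Energy Co.
Direct interest in Redpoint Energy Co: 21%.
Aggregating (R1): 6.845256% + 7.2075% + 21% = 35.052756%.

35.052756%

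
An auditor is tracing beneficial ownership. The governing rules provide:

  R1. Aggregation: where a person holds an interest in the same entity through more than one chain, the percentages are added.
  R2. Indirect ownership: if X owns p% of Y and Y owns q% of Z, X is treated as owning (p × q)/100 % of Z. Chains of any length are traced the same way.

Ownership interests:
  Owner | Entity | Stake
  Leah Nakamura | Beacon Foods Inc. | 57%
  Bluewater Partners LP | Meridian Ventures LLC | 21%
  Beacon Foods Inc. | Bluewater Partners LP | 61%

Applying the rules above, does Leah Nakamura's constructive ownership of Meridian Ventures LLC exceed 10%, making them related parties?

Chain via Beacon Foods Inc. → Bluewater Partners LP (R2): 57% × 61% × 21% = 7.3017% of Meridian Ventures LLC.
7.3017% does not exceed the 10% threshold, so Leah is not a related party to Meridian Ventures LLC.

No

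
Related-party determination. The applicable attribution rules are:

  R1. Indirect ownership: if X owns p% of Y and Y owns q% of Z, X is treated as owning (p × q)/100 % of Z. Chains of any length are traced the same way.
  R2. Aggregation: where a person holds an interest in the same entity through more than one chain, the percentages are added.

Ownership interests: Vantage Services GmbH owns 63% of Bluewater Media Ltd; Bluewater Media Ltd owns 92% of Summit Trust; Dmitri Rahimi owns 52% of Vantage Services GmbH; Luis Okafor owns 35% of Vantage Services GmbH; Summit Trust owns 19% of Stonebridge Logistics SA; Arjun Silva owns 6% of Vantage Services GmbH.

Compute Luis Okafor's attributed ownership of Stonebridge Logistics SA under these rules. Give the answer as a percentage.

3.85434%

Chain via Vantage Services GmbH → Bluewater Media Ltd → Summit Trust (R1): 35% × 63% × 92% × 19% = 3.85434% of Stonebridge Logistics SA.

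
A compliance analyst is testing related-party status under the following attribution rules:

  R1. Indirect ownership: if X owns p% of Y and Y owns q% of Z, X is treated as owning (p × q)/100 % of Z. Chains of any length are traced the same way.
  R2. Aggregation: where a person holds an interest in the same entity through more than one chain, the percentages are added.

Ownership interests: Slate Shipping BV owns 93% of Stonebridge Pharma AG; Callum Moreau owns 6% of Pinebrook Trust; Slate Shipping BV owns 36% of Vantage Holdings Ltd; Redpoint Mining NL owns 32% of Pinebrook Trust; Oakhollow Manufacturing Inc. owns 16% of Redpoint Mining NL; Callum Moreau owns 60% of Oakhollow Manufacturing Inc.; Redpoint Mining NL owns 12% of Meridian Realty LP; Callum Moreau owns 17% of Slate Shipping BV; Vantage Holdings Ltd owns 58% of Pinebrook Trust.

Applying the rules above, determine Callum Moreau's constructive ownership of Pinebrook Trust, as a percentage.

12.6216%

Chain via Slate Shipping BV → Vantage Holdings Ltd (R1): 17% × 36% × 58% = 3.5496% of Pinebrook Trust.
Chain via Oakhollow Manufacturing Inc. → Redpoint Mining NL (R1): 60% × 16% × 32% = 3.072% of Pinebrook Trust.
Direct interest in Pinebrook Trust: 6%.
Aggregating (R2): 3.5496% + 3.072% + 6% = 12.6216%.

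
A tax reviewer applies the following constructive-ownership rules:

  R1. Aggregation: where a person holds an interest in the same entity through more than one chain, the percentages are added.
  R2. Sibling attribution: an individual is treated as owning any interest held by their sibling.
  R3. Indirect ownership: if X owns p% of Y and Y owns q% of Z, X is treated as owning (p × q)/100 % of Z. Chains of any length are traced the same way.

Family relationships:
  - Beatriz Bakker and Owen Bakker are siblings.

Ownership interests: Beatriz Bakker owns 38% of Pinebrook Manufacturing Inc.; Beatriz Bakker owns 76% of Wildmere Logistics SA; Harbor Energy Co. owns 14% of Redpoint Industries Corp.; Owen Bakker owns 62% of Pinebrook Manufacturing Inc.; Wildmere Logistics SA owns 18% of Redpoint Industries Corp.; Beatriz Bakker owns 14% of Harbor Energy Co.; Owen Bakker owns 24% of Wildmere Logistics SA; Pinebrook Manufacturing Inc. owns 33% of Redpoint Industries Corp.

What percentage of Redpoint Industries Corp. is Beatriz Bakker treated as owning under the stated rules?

52.96%

By sibling attribution (R2), Beatriz Bakker is treated as also owning Owen Bakker's interest in Pinebrook Manufacturing Inc, giving 38% + 62% = 100%.
By sibling attribution (R2), Beatriz Bakker is treated as also owning Owen Bakker's interest in Wildmere Logistics SA, giving 76% + 24% = 100%.
Chain via Harbor Energy Co. (R3): 14% × 14% = 1.96% of Redpoint Industries Corp.
Chain via Pinebrook Manufacturing Inc. (R3): 100% × 33% = 33% of Redpoint Industries Corp.
Chain via Wildmere Logistics SA (R3): 100% × 18% = 18% of Redpoint Industries Corp.
Aggregating (R1): 1.96% + 33% + 18% = 52.96%.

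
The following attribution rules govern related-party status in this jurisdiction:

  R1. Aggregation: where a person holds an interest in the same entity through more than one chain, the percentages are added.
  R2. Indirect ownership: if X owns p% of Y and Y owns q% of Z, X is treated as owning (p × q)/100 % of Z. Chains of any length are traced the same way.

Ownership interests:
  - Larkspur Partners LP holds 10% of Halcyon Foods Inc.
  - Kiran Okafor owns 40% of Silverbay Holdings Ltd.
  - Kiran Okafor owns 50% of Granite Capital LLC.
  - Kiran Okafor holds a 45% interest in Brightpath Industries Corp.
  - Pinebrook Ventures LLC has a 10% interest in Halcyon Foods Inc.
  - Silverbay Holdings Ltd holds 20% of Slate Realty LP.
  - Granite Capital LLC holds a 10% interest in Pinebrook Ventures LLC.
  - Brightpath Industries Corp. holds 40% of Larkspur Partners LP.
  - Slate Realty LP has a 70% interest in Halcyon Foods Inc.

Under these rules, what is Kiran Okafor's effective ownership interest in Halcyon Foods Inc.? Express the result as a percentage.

7.9%

Chain via Silverbay Holdings Ltd → Slate Realty LP (R2): 40% × 20% × 70% = 5.6% of Halcyon Foods Inc.
Chain via Granite Capital LLC → Pinebrook Ventures LLC (R2): 50% × 10% × 10% = 0.5% of Halcyon Foods Inc.
Chain via Brightpath Industries Corp. → Larkspur Partners LP (R2): 45% × 40% × 10% = 1.8% of Halcyon Foods Inc.
Aggregating (R1): 5.6% + 0.5% + 1.8% = 7.9%.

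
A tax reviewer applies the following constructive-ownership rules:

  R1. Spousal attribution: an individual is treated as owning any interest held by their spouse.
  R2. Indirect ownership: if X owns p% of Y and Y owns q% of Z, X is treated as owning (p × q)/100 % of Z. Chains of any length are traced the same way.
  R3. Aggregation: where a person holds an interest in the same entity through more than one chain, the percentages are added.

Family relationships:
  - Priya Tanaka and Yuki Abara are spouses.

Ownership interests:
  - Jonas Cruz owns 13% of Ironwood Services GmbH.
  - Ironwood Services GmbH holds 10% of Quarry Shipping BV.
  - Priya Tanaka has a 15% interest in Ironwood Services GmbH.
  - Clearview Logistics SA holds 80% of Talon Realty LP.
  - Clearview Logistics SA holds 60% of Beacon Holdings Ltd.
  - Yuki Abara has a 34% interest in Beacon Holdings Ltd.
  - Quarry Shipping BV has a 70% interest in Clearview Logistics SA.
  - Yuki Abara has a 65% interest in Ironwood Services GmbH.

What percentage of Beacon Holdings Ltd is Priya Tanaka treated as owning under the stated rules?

By spousal attribution (R1), Priya Tanaka is treated as also owning Yuki Abara's interest in Ironwood Services GmbH, giving 15% + 65% = 80%.
By spousal attribution (R1), Priya Tanaka is treated as owning Yuki Abara's 34% interest in Beacon Holdings Ltd.
Chain via Ironwood Services GmbH → Quarry Shipping BV → Clearview Logistics SA (R2): 80% × 10% × 70% × 60% = 3.36% of Beacon Holdings Ltd.
Direct interest in Beacon Holdings Ltd: 34%.
Aggregating (R3): 3.36% + 34% = 37.36%.

37.36%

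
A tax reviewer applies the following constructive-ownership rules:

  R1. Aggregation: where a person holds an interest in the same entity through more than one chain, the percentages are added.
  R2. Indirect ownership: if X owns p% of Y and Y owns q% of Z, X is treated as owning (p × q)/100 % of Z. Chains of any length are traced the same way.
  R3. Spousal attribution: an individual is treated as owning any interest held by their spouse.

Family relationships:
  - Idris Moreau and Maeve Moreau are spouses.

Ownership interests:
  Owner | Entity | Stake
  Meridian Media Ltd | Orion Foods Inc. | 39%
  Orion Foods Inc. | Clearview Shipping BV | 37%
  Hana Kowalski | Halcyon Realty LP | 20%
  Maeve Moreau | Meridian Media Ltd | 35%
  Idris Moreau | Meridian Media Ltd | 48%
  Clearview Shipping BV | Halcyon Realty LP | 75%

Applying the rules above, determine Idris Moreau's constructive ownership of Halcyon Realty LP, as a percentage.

By spousal attribution (R3), Idris Moreau is treated as also owning Maeve Moreau's interest in Meridian Media Ltd, giving 48% + 35% = 83%.
Chain via Meridian Media Ltd → Orion Foods Inc. → Clearview Shipping BV (R2): 83% × 39% × 37% × 75% = 8.982675% of Halcyon Realty LP.

8.982675%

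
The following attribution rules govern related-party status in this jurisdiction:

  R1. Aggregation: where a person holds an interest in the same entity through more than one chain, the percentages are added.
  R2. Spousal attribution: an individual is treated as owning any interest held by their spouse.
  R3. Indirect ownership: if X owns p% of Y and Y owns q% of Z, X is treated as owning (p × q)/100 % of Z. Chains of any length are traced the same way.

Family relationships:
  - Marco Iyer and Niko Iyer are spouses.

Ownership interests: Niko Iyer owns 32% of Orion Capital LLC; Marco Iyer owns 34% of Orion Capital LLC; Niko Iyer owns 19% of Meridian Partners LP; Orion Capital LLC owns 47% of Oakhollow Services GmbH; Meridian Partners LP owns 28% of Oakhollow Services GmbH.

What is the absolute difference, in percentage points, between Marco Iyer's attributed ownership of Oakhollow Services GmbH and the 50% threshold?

By spousal attribution (R2), Marco Iyer is treated as also owning Niko Iyer's interest in Orion Capital LLC, giving 34% + 32% = 66%.
By spousal attribution (R2), Marco Iyer is treated as owning Niko Iyer's 19% interest in Meridian Partners LP.
Chain via Orion Capital LLC (R3): 66% × 47% = 31.02% of Oakhollow Services GmbH.
Chain via Meridian Partners LP (R3): 19% × 28% = 5.32% of Oakhollow Services GmbH.
Aggregating (R1): 31.02% + 5.32% = 36.34%.
36.34% falls short of the 50% threshold by 13.66 percentage points.

13.66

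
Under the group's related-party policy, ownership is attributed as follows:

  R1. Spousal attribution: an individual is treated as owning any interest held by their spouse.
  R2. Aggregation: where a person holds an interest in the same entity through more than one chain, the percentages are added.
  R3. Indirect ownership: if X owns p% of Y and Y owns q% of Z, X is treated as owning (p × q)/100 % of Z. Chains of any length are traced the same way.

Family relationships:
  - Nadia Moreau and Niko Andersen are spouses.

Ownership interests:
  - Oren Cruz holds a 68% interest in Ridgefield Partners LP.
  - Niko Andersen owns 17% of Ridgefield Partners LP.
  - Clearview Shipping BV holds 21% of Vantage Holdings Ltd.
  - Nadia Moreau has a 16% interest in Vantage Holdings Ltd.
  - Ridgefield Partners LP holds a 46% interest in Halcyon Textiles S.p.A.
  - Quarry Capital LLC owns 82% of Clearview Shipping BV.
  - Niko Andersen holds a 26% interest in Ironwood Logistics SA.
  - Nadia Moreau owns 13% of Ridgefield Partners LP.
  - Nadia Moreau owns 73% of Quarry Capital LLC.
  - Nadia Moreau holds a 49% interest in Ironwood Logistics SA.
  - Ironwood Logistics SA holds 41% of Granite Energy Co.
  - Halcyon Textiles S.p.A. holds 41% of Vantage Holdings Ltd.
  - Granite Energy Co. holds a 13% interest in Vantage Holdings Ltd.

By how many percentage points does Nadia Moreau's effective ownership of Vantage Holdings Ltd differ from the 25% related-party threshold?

13.2261

By spousal attribution (R1), Nadia Moreau is treated as also owning Niko Andersen's interest in Ridgefield Partners LP, giving 13% + 17% = 30%.
By spousal attribution (R1), Nadia Moreau is treated as also owning Niko Andersen's interest in Ironwood Logistics SA, giving 49% + 26% = 75%.
Chain via Ridgefield Partners LP → Halcyon Textiles S.p.A. (R3): 30% × 46% × 41% = 5.658% of Vantage Holdings Ltd.
Chain via Ironwood Logistics SA → Granite Energy Co. (R3): 75% × 41% × 13% = 3.9975% of Vantage Holdings Ltd.
Chain via Quarry Capital LLC → Clearview Shipping BV (R3): 73% × 82% × 21% = 12.5706% of Vantage Holdings Ltd.
Direct interest in Vantage Holdings Ltd: 16%.
Aggregating (R2): 5.658% + 3.9975% + 12.5706% + 16% = 38.2261%.
38.2261% exceeds the 25% threshold by 13.2261 percentage points.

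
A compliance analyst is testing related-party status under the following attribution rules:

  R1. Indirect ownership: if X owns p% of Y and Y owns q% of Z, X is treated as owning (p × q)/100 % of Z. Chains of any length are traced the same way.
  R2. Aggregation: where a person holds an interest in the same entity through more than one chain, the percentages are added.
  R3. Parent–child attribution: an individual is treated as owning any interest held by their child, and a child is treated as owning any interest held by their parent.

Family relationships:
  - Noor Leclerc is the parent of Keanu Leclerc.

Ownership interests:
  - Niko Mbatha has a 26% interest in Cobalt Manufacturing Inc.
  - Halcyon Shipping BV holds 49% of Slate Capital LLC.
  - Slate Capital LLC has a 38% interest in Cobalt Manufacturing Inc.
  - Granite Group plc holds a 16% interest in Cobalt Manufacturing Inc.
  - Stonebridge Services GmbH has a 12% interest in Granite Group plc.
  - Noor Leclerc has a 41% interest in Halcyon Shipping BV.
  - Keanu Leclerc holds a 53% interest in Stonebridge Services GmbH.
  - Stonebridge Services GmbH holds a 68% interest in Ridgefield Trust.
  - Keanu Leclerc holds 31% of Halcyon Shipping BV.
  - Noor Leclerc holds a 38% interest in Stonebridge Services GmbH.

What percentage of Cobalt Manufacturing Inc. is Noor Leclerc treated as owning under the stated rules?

15.1536%

By parent–child attribution (R3), Noor Leclerc is treated as also owning Keanu Leclerc's interest in Halcyon Shipping BV, giving 41% + 31% = 72%.
By parent–child attribution (R3), Noor Leclerc is treated as also owning Keanu Leclerc's interest in Stonebridge Services GmbH, giving 38% + 53% = 91%.
Chain via Halcyon Shipping BV → Slate Capital LLC (R1): 72% × 49% × 38% = 13.4064% of Cobalt Manufacturing Inc.
Chain via Stonebridge Services GmbH → Granite Group plc (R1): 91% × 12% × 16% = 1.7472% of Cobalt Manufacturing Inc.
Aggregating (R2): 13.4064% + 1.7472% = 15.1536%.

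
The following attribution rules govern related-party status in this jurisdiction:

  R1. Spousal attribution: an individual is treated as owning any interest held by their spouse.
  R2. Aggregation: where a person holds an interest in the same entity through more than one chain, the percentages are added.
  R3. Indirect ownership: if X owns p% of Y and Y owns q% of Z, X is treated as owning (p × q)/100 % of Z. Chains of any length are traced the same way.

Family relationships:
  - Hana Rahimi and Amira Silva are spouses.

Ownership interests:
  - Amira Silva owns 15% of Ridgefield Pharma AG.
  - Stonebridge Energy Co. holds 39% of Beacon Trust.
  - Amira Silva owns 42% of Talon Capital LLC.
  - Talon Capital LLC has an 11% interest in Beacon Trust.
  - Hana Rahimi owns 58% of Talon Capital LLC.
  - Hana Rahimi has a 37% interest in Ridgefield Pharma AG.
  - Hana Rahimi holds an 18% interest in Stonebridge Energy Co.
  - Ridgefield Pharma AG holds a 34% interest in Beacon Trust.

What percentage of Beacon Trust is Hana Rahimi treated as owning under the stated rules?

By spousal attribution (R1), Hana Rahimi is treated as also owning Amira Silva's interest in Talon Capital LLC, giving 58% + 42% = 100%.
By spousal attribution (R1), Hana Rahimi is treated as also owning Amira Silva's interest in Ridgefield Pharma AG, giving 37% + 15% = 52%.
Chain via Talon Capital LLC (R3): 100% × 11% = 11% of Beacon Trust.
Chain via Stonebridge Energy Co. (R3): 18% × 39% = 7.02% of Beacon Trust.
Chain via Ridgefield Pharma AG (R3): 52% × 34% = 17.68% of Beacon Trust.
Aggregating (R2): 11% + 7.02% + 17.68% = 35.7%.

35.7%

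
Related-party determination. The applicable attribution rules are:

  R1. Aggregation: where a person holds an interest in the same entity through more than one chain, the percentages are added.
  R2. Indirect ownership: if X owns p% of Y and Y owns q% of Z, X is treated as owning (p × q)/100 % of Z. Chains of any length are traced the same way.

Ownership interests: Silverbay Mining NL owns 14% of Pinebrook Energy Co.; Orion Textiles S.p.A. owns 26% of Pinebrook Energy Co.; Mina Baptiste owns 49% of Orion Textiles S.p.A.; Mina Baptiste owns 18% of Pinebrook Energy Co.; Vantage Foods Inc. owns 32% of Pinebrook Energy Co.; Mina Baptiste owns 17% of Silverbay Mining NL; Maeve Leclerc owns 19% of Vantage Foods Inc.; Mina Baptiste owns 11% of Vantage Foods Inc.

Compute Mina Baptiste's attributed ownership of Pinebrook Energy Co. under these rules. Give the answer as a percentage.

Chain via Silverbay Mining NL (R2): 17% × 14% = 2.38% of Pinebrook Energy Co.
Chain via Orion Textiles S.p.A. (R2): 49% × 26% = 12.74% of Pinebrook Energy Co.
Chain via Vantage Foods Inc. (R2): 11% × 32% = 3.52% of Pinebrook Energy Co.
Direct interest in Pinebrook Energy Co: 18%.
Aggregating (R1): 2.38% + 12.74% + 3.52% + 18% = 36.64%.

36.64%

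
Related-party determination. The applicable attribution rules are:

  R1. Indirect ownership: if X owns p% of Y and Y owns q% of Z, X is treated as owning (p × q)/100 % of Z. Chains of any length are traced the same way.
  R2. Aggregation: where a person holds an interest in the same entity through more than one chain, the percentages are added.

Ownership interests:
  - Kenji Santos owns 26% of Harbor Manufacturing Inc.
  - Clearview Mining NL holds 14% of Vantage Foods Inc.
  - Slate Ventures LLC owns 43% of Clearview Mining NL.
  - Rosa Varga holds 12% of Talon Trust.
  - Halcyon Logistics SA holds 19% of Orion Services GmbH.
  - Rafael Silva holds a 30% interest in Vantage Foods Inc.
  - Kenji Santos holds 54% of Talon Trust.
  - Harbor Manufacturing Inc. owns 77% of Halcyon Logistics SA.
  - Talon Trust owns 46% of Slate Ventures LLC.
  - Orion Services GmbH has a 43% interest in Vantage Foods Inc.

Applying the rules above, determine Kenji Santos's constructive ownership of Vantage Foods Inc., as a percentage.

Chain via Harbor Manufacturing Inc. → Halcyon Logistics SA → Orion Services GmbH (R1): 26% × 77% × 19% × 43% = 1.635634% of Vantage Foods Inc.
Chain via Talon Trust → Slate Ventures LLC → Clearview Mining NL (R1): 54% × 46% × 43% × 14% = 1.495368% of Vantage Foods Inc.
Aggregating (R2): 1.635634% + 1.495368% = 3.131002%.

3.131002%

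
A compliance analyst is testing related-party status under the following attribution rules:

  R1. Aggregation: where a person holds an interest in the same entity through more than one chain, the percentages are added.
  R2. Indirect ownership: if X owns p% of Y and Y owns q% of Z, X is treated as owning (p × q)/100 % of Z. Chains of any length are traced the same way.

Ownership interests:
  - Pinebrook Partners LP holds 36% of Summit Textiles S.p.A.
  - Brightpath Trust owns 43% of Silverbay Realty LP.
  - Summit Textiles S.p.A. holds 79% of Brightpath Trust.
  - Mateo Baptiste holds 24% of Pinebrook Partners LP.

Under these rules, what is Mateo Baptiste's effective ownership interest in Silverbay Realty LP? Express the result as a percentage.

2.935008%

Chain via Pinebrook Partners LP → Summit Textiles S.p.A. → Brightpath Trust (R2): 24% × 36% × 79% × 43% = 2.935008% of Silverbay Realty LP.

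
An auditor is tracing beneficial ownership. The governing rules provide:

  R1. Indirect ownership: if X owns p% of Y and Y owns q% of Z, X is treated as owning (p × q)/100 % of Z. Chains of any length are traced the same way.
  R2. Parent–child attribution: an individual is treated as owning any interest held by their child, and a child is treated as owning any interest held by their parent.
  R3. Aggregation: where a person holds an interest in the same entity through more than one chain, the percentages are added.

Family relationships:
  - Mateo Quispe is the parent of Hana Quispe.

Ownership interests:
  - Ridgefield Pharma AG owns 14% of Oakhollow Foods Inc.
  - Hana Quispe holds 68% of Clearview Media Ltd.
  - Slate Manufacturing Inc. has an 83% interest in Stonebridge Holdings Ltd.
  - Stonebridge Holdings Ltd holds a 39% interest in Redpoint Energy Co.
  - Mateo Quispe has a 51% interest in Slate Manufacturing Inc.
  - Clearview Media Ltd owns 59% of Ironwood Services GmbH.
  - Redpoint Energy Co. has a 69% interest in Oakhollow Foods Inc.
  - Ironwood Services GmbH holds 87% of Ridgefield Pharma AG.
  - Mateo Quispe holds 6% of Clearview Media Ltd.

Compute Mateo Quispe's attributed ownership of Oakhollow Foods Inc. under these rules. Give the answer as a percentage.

By parent–child attribution (R2), Mateo Quispe is treated as also owning Hana Quispe's interest in Clearview Media Ltd, giving 6% + 68% = 74%.
Chain via Slate Manufacturing Inc. → Stonebridge Holdings Ltd → Redpoint Energy Co. (R1): 51% × 83% × 39% × 69% = 11.391003% of Oakhollow Foods Inc.
Chain via Clearview Media Ltd → Ironwood Services GmbH → Ridgefield Pharma AG (R1): 74% × 59% × 87% × 14% = 5.317788% of Oakhollow Foods Inc.
Aggregating (R3): 11.391003% + 5.317788% = 16.708791%.

16.708791%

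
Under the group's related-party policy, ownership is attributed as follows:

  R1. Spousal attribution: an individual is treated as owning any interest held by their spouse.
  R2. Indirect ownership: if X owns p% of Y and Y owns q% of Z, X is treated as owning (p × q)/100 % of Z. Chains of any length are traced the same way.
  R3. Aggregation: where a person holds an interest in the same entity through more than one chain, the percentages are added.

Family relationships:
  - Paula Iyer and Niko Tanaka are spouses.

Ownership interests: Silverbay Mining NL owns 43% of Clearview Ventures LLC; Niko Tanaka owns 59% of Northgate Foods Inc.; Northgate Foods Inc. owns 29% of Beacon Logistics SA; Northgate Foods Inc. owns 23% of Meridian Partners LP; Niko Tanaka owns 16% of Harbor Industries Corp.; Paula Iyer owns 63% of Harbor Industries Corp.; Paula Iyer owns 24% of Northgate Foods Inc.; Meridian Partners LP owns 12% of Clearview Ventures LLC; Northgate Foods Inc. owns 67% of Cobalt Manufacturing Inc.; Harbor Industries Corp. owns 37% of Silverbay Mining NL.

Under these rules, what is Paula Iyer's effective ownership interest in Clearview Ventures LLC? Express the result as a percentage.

14.8597%

By spousal attribution (R1), Paula Iyer is treated as also owning Niko Tanaka's interest in Harbor Industries Corp, giving 63% + 16% = 79%.
By spousal attribution (R1), Paula Iyer is treated as also owning Niko Tanaka's interest in Northgate Foods Inc, giving 24% + 59% = 83%.
Chain via Harbor Industries Corp. → Silverbay Mining NL (R2): 79% × 37% × 43% = 12.5689% of Clearview Ventures LLC.
Chain via Northgate Foods Inc. → Meridian Partners LP (R2): 83% × 23% × 12% = 2.2908% of Clearview Ventures LLC.
Aggregating (R3): 12.5689% + 2.2908% = 14.8597%.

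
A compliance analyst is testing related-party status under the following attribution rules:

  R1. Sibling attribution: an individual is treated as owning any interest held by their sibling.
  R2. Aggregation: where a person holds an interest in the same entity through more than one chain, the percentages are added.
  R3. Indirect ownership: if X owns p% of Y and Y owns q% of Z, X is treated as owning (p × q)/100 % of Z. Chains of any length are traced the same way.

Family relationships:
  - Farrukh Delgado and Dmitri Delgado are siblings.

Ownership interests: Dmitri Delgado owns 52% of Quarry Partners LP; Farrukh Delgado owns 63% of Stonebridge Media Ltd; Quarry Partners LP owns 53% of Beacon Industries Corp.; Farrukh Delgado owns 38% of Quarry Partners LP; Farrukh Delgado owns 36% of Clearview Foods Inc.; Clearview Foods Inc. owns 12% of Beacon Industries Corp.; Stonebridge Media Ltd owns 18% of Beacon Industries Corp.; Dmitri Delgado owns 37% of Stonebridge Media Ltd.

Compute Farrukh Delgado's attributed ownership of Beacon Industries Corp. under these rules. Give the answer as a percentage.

By sibling attribution (R1), Farrukh Delgado is treated as also owning Dmitri Delgado's interest in Stonebridge Media Ltd, giving 63% + 37% = 100%.
By sibling attribution (R1), Farrukh Delgado is treated as also owning Dmitri Delgado's interest in Quarry Partners LP, giving 38% + 52% = 90%.
Chain via Stonebridge Media Ltd (R3): 100% × 18% = 18% of Beacon Industries Corp.
Chain via Quarry Partners LP (R3): 90% × 53% = 47.7% of Beacon Industries Corp.
Chain via Clearview Foods Inc. (R3): 36% × 12% = 4.32% of Beacon Industries Corp.
Aggregating (R2): 18% + 47.7% + 4.32% = 70.02%.

70.02%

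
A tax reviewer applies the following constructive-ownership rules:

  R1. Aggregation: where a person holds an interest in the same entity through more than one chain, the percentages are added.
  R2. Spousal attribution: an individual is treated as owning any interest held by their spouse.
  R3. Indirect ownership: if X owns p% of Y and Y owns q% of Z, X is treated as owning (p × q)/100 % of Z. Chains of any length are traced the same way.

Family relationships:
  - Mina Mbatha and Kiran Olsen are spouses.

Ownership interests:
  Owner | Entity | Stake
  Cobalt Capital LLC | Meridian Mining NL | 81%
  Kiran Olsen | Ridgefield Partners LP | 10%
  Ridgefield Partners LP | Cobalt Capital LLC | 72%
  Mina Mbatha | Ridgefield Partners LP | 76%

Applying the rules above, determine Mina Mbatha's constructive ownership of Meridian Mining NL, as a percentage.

By spousal attribution (R2), Mina Mbatha is treated as also owning Kiran Olsen's interest in Ridgefield Partners LP, giving 76% + 10% = 86%.
Chain via Ridgefield Partners LP → Cobalt Capital LLC (R3): 86% × 72% × 81% = 50.1552% of Meridian Mining NL.

50.1552%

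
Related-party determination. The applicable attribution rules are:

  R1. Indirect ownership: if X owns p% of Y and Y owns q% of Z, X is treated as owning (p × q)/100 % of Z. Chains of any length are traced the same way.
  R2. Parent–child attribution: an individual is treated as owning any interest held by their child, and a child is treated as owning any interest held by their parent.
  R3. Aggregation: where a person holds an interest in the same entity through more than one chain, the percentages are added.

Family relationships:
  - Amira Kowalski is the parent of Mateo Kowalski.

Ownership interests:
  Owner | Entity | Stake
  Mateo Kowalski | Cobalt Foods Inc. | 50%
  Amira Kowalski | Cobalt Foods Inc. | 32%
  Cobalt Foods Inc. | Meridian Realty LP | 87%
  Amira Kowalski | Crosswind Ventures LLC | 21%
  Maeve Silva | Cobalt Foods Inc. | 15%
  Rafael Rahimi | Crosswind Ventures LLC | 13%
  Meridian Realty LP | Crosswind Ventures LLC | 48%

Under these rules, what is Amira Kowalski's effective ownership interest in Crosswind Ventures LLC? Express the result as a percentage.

By parent–child attribution (R2), Amira Kowalski is treated as also owning Mateo Kowalski's interest in Cobalt Foods Inc, giving 32% + 50% = 82%.
Chain via Cobalt Foods Inc. → Meridian Realty LP (R1): 82% × 87% × 48% = 34.2432% of Crosswind Ventures LLC.
Direct interest in Crosswind Ventures LLC: 21%.
Aggregating (R3): 34.2432% + 21% = 55.2432%.

55.2432%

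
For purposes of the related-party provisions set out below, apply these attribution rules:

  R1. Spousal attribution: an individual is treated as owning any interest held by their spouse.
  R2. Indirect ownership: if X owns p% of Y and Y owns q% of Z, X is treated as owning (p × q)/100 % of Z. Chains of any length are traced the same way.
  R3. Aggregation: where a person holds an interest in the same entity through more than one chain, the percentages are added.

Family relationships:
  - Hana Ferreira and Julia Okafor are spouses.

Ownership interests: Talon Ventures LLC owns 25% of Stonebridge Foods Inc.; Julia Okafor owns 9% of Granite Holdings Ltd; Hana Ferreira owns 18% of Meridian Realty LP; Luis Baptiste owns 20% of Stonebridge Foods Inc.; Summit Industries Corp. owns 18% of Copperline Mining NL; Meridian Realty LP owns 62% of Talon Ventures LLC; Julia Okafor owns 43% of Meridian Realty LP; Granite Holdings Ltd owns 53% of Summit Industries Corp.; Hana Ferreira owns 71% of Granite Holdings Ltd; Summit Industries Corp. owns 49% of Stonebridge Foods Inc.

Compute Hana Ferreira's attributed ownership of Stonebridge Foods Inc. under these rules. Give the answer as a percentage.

30.231%

By spousal attribution (R1), Hana Ferreira is treated as also owning Julia Okafor's interest in Granite Holdings Ltd, giving 71% + 9% = 80%.
By spousal attribution (R1), Hana Ferreira is treated as also owning Julia Okafor's interest in Meridian Realty LP, giving 18% + 43% = 61%.
Chain via Granite Holdings Ltd → Summit Industries Corp. (R2): 80% × 53% × 49% = 20.776% of Stonebridge Foods Inc.
Chain via Meridian Realty LP → Talon Ventures LLC (R2): 61% × 62% × 25% = 9.455% of Stonebridge Foods Inc.
Aggregating (R3): 20.776% + 9.455% = 30.231%.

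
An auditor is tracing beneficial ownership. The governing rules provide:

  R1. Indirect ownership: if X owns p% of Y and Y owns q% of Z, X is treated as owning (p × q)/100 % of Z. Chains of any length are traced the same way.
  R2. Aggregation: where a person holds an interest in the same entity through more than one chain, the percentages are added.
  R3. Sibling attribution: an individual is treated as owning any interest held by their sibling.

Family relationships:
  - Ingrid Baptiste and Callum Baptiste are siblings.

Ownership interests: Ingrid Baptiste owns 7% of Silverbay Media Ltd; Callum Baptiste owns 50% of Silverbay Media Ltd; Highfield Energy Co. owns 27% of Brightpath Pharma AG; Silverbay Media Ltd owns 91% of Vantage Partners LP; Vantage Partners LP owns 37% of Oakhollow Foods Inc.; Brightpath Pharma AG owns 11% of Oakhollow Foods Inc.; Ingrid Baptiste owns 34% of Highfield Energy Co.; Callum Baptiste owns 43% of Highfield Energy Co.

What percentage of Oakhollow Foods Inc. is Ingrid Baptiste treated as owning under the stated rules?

21.4788%

By sibling attribution (R3), Ingrid Baptiste is treated as also owning Callum Baptiste's interest in Silverbay Media Ltd, giving 7% + 50% = 57%.
By sibling attribution (R3), Ingrid Baptiste is treated as also owning Callum Baptiste's interest in Highfield Energy Co, giving 34% + 43% = 77%.
Chain via Silverbay Media Ltd → Vantage Partners LP (R1): 57% × 91% × 37% = 19.1919% of Oakhollow Foods Inc.
Chain via Highfield Energy Co. → Brightpath Pharma AG (R1): 77% × 27% × 11% = 2.2869% of Oakhollow Foods Inc.
Aggregating (R2): 19.1919% + 2.2869% = 21.4788%.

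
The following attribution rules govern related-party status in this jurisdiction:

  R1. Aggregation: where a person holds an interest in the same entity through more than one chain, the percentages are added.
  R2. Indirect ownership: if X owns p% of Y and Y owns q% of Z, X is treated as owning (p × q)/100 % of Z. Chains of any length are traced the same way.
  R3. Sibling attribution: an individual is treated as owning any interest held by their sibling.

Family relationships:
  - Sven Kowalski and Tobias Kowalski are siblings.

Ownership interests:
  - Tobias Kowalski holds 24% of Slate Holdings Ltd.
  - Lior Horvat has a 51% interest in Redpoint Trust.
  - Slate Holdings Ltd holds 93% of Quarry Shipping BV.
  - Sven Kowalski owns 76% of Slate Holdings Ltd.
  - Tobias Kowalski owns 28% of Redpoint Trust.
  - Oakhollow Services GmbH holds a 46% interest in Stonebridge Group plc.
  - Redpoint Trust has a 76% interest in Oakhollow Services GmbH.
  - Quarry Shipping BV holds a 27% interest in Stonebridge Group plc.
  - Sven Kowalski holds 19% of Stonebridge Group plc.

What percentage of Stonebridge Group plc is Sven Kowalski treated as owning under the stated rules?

53.8988%

By sibling attribution (R3), Sven Kowalski is treated as also owning Tobias Kowalski's interest in Slate Holdings Ltd, giving 76% + 24% = 100%.
By sibling attribution (R3), Sven Kowalski is treated as owning Tobias Kowalski's 28% interest in Redpoint Trust.
Chain via Slate Holdings Ltd → Quarry Shipping BV (R2): 100% × 93% × 27% = 25.11% of Stonebridge Group plc.
Direct interest in Stonebridge Group plc: 19%.
Chain via Redpoint Trust → Oakhollow Services GmbH (R2): 28% × 76% × 46% = 9.7888% of Stonebridge Group plc.
Aggregating (R1): 25.11% + 19% + 9.7888% = 53.8988%.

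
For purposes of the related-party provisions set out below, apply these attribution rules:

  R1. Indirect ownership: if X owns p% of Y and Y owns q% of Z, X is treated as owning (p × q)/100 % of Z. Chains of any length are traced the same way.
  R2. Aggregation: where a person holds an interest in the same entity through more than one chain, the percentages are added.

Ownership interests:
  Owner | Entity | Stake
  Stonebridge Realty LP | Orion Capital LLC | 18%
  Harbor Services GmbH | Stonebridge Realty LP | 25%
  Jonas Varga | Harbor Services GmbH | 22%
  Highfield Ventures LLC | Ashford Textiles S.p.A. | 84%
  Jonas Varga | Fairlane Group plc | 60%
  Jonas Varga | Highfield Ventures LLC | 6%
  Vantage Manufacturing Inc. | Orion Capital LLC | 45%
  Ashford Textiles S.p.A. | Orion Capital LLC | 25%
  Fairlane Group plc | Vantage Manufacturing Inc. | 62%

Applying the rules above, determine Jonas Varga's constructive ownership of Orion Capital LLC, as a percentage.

18.99%

Chain via Harbor Services GmbH → Stonebridge Realty LP (R1): 22% × 25% × 18% = 0.99% of Orion Capital LLC.
Chain via Highfield Ventures LLC → Ashford Textiles S.p.A. (R1): 6% × 84% × 25% = 1.26% of Orion Capital LLC.
Chain via Fairlane Group plc → Vantage Manufacturing Inc. (R1): 60% × 62% × 45% = 16.74% of Orion Capital LLC.
Aggregating (R2): 0.99% + 1.26% + 16.74% = 18.99%.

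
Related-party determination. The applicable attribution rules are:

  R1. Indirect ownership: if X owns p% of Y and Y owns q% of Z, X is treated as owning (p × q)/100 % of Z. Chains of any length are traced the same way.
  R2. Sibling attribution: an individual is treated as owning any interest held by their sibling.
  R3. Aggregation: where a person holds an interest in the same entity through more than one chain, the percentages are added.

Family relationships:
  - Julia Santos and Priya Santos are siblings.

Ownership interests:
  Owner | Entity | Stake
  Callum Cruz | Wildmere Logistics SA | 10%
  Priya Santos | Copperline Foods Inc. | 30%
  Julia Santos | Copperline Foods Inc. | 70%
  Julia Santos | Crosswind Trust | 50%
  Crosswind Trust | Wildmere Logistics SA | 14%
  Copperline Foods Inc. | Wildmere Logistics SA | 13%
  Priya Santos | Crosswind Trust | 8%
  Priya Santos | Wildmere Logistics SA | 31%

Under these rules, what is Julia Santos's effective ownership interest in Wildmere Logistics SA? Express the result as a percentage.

52.12%

By sibling attribution (R2), Julia Santos is treated as also owning Priya Santos's interest in Crosswind Trust, giving 50% + 8% = 58%.
By sibling attribution (R2), Julia Santos is treated as also owning Priya Santos's interest in Copperline Foods Inc, giving 70% + 30% = 100%.
By sibling attribution (R2), Julia Santos is treated as owning Priya Santos's 31% interest in Wildmere Logistics SA.
Chain via Crosswind Trust (R1): 58% × 14% = 8.12% of Wildmere Logistics SA.
Chain via Copperline Foods Inc. (R1): 100% × 13% = 13% of Wildmere Logistics SA.
Direct interest in Wildmere Logistics SA: 31%.
Aggregating (R3): 8.12% + 13% + 31% = 52.12%.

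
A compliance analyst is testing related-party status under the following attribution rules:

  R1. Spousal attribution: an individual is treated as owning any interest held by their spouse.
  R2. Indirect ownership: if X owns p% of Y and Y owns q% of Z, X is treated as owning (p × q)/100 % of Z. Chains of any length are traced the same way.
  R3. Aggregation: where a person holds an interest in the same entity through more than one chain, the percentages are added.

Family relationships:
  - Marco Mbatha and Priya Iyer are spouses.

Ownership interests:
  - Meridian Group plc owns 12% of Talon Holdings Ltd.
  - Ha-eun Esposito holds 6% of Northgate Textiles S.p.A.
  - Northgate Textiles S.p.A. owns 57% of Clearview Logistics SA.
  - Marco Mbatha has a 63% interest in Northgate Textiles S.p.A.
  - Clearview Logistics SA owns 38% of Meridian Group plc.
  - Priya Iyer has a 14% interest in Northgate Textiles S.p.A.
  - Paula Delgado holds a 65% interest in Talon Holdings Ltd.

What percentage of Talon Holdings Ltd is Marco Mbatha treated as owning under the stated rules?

2.001384%

By spousal attribution (R1), Marco Mbatha is treated as also owning Priya Iyer's interest in Northgate Textiles S.p.A, giving 63% + 14% = 77%.
Chain via Northgate Textiles S.p.A. → Clearview Logistics SA → Meridian Group plc (R2): 77% × 57% × 38% × 12% = 2.001384% of Talon Holdings Ltd.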